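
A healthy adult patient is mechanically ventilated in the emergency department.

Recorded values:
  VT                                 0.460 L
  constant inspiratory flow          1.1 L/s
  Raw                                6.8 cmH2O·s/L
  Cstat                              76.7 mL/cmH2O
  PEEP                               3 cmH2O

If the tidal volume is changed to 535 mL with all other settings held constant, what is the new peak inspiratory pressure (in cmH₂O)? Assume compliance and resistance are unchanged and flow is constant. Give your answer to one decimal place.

PIP = Vt/C + R·V̇ + PEEP (constant-flow equation of motion).
Only the elastic term changes: ΔPIP = ΔVt / C = (535 − 460) / 76.7 = 0.9778 cmH2O.
Original PIP = 460/76.7 + 6.8×1.1 + 3 = 16.477 cmH2O; new PIP = 16.477 + (0.9778) = 17.455 cmH2O.

17.5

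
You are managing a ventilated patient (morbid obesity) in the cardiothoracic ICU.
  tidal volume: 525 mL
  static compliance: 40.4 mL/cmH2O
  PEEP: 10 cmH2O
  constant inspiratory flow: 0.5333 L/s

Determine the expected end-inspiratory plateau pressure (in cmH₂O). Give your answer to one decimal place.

23.0

Pplat = PEEP + Vt / Cstat = 10 + 525 / 40.4 = 10 + 12.995 = 22.995 cmH2O.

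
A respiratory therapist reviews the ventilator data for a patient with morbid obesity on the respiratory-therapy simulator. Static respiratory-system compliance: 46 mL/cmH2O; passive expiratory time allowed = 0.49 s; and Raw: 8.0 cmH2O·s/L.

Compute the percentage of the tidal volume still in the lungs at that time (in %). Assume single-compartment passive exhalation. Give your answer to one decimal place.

26.4

τ = R × C = 8.0 × 46 mL/cmH2O = 8.0 × 0.046 L/cmH2O = 0.368 s.
Passive exhalation: V(t)/V₀ = e^(−t/τ) = e^(−0.49/0.368) = 0.2641.
Fraction remaining = 0.2641 → 26.41%.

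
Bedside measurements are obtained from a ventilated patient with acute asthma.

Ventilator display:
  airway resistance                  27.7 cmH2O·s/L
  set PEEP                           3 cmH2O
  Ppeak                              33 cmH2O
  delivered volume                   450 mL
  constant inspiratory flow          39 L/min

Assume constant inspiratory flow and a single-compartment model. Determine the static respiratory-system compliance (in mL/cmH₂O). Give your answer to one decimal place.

37.5

Flow: 39 L/min ÷ 60 = 0.65 L/s.
Equation of motion (constant flow): PIP = Vt/C + R·V̇ + PEEP.
Vt/C = PIP − R·V̇ − PEEP = 33 − 27.7×0.65 − 3 = 33 − 18.005 − 3 = 11.995 cmH2O.
C = Vt / 11.995 = 450 / 11.995 = 37.516 mL/cmH2O.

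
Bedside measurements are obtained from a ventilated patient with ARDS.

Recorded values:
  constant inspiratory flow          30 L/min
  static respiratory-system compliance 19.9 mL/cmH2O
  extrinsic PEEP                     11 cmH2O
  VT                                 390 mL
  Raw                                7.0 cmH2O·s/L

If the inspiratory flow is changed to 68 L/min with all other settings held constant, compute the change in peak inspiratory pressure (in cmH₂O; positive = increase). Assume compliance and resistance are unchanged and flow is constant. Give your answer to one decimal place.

4.4

Flow: 30 L/min ÷ 60 = 0.5 L/s.
New flow: 68 L/min ÷ 60 = 1.1333 L/s.
PIP = Vt/C + R·V̇ + PEEP (constant-flow equation of motion).
Only the resistive term changes: ΔPIP = R × ΔV̇ = 7.0 × (1.1333 − 0.5) = 7.0 × 0.6333 = 4.433 cmH2O.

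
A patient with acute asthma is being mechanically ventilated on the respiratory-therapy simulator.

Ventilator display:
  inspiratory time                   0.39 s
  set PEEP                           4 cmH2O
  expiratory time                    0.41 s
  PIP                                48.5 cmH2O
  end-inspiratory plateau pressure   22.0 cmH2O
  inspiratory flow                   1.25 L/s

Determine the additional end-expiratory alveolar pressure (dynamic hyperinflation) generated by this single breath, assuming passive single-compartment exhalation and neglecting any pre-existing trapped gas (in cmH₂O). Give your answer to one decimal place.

8.8

Vt = flow × Ti = 1.25 L/s × 0.39 s × 1000 mL/L = 487.5 mL.
R = (PIP − Pplat)/V̇ = (48.5 − 22.0) / 1.25 = 26.5/1.25 = 21.2 cmH2O·s/L.
C = Vt/(Pplat − PEEP) = 487.5 / (22.0 − 4) = 487.5/18.0 = 27.083 mL/cmH2O.
τ = R × C = 21.2 × 0.02708 L/cmH2O = 0.5741 s.
Fraction remaining = e^(−Te/τ) = e^(−0.41/0.5741) = 0.4896; trapped volume = 487.5 × 0.4896 = 238.68 mL.
Additional alveolar pressure from trapping ≈ V_trapped / C = 238.68 / 27.083 = 8.813 cmH2O.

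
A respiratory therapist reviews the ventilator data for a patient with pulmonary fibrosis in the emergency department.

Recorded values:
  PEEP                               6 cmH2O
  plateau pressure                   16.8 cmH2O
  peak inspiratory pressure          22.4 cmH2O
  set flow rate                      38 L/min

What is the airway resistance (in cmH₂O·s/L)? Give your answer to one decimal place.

Flow: 38 L/min ÷ 60 = 0.6333 L/s.
Raw = (PIP − Pplat) / flow = (22.4 − 16.8) / 0.6333 = 5.6 / 0.6333 = 8.843 cmH2O·s/L.

8.8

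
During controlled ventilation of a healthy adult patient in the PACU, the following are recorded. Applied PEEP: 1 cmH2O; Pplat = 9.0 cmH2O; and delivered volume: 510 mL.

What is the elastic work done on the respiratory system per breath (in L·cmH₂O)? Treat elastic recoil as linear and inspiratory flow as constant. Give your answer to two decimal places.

Elastic work ≈ ½ × (Pplat − PEEP) × Vt = 0.5 × (9.0 − 1) × 0.510 L = 0.5 × 8.0 × 0.510 = 2.04 L·cmH2O.

2.04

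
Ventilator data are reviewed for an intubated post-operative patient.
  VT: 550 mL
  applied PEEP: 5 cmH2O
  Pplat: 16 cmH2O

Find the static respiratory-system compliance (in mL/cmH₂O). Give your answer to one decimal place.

50.0

Cstat = Vt / (Pplat − PEEP) = 550 / (16 − 5) = 550 / 11.0 = 50.0 mL/cmH2O.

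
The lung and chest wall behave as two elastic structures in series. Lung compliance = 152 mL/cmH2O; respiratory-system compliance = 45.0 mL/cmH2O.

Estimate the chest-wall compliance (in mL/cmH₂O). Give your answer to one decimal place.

63.9

1/Ccw = 1/Crs − 1/CL.
1/Ccw = 1/45.0 − 1/152 = 0.01564.
Ccw = 63.939 mL/cmH2O.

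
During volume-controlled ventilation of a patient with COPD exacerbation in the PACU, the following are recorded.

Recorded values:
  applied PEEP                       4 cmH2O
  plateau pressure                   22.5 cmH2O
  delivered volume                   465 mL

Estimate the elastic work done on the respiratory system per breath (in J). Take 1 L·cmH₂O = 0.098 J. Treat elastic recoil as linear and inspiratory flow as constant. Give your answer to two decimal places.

Elastic work ≈ ½ × (Pplat − PEEP) × Vt = 0.5 × (22.5 − 4) × 0.465 L = 0.5 × 18.5 × 0.465 = 4.301 L·cmH2O.
× 0.098 J/(L·cmH2O) → 0.4215 J.

0.42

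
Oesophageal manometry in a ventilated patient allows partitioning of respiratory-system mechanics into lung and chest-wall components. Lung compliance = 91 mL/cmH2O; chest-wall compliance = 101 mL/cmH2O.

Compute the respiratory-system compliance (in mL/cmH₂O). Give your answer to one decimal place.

47.9

Lung and chest wall are elastances in series: 1/Crs = 1/CL + 1/Ccw.
1/Crs = 1/91 + 1/101 = 0.02089.
Crs = 47.87 mL/cmH2O.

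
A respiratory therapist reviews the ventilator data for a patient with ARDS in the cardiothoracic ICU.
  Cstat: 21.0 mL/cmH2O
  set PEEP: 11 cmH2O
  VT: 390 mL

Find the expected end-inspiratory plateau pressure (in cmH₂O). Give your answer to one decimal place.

Pplat = PEEP + Vt / Cstat = 11 + 390 / 21.0 = 11 + 18.571 = 29.571 cmH2O.

29.6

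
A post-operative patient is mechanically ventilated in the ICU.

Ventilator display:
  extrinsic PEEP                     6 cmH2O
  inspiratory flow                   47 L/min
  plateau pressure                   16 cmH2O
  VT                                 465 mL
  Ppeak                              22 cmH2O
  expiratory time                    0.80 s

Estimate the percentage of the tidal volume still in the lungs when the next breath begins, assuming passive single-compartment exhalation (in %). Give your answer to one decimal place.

10.6

Flow: 47 L/min ÷ 60 = 0.7833 L/s.
R = (PIP − Pplat)/V̇ = (22 − 16) / 0.7833 = 6.0/0.7833 = 7.66 cmH2O·s/L.
C = Vt/(Pplat − PEEP) = 465.0 / (16 − 6) = 465.0/10.0 = 46.5 mL/cmH2O.
τ = R × C = 7.66 × 0.0465 L/cmH2O = 0.3562 s.
Fraction remaining at end-expiration = e^(−Te/τ) = e^(−0.80/0.3562) = 0.1058 → 10.58%.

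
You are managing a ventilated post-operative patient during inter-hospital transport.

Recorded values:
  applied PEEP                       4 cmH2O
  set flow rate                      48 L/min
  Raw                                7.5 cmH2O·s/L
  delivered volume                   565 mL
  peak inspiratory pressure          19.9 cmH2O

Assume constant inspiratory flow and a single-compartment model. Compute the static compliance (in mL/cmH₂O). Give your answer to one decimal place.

Flow: 48 L/min ÷ 60 = 0.8 L/s.
Equation of motion (constant flow): PIP = Vt/C + R·V̇ + PEEP.
Vt/C = PIP − R·V̇ − PEEP = 19.9 − 7.5×0.8 − 4 = 19.9 − 6.0 − 4 = 9.9 cmH2O.
C = Vt / 9.9 = 565 / 9.9 = 57.071 mL/cmH2O.

57.1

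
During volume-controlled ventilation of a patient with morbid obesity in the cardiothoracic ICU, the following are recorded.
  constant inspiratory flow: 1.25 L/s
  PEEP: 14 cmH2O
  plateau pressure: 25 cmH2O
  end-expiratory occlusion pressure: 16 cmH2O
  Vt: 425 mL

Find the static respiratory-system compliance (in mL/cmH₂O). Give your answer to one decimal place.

End-expiratory occlusion gives total PEEP = 16 cmH2O (intrinsic PEEP = 16 − 14 = 2). Use total PEEP for the elastic gradient.
Cstat = Vt / (Pplat − PEEPtotal) = 425 / (25 − 16) = 425 / 9.0 = 47.222 mL/cmH2O.

47.2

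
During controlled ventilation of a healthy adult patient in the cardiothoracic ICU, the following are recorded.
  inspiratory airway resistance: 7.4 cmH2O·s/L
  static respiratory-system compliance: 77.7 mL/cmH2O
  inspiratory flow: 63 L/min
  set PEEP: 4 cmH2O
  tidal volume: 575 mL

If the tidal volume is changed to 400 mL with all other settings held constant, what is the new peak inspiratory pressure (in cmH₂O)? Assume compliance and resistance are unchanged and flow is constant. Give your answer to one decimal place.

Flow: 63 L/min ÷ 60 = 1.05 L/s.
PIP = Vt/C + R·V̇ + PEEP (constant-flow equation of motion).
Only the elastic term changes: ΔPIP = ΔVt / C = (400 − 575) / 77.7 = -2.252 cmH2O.
Original PIP = 575/77.7 + 7.4×1.05 + 4 = 19.17 cmH2O; new PIP = 19.17 + (-2.252) = 16.918 cmH2O.

16.9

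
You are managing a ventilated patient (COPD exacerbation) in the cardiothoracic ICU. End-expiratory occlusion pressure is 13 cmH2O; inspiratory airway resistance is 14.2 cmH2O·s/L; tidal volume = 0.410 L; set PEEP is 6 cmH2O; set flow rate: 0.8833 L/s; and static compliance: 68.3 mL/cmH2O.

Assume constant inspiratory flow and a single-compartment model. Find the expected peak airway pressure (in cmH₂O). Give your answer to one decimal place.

Total PEEP = 13 cmH2O (set 6 + intrinsic 7); this is the baseline alveolar pressure.
Equation of motion (constant flow): PIP = Vt/C + R·V̇ + PEEP.
PIP = 410/68.3 + 14.2×0.8833 + 13 = 6.003 + 12.543 + 13 = 31.546 cmH2O.

31.5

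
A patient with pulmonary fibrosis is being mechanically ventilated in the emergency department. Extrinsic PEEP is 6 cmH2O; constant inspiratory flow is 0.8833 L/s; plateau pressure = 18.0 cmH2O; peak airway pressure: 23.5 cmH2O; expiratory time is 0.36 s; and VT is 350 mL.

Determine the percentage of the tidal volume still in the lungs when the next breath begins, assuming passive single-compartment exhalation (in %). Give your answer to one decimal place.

13.8

R = (PIP − Pplat)/V̇ = (23.5 − 18.0) / 0.8833 = 5.5/0.8833 = 6.227 cmH2O·s/L.
C = Vt/(Pplat − PEEP) = 350.0 / (18.0 − 6) = 350.0/12.0 = 29.167 mL/cmH2O.
τ = R × C = 6.227 × 0.02917 L/cmH2O = 0.1816 s.
Fraction remaining at end-expiration = e^(−Te/τ) = e^(−0.36/0.1816) = 0.1377 → 13.77%.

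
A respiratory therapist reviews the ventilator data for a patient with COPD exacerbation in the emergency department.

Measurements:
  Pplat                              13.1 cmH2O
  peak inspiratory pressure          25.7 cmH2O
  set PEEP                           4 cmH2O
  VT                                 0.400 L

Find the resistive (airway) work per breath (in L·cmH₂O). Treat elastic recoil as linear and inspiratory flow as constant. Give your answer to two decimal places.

5.04

With constant inspiratory flow the resistive pressure is constant at PIP − Pplat = 25.7 − 13.1 = 12.6 cmH2O, so resistive work = 12.6 × 0.400 = 5.04 L·cmH2O.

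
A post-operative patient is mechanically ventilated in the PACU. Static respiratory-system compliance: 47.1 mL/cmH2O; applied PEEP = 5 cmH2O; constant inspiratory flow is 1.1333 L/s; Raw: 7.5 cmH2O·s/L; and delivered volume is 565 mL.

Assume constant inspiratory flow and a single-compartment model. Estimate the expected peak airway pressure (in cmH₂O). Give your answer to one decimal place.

25.5

Equation of motion (constant flow): PIP = Vt/C + R·V̇ + PEEP.
PIP = 565/47.1 + 7.5×1.1333 + 5 = 11.996 + 8.5 + 5 = 25.496 cmH2O.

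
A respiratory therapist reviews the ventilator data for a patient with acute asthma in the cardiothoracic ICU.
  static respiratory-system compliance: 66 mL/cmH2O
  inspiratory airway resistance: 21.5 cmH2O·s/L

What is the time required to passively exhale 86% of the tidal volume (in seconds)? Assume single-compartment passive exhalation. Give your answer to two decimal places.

2.79

τ = R × C = 21.5 × 66 mL/cmH2O = 21.5 × 0.066 L/cmH2O = 1.419 s.
Exhaled fraction f = 1 − e^(−t/τ) → t = −τ·ln(1 − f) = −1.419·ln(0.14) = 2.79 s.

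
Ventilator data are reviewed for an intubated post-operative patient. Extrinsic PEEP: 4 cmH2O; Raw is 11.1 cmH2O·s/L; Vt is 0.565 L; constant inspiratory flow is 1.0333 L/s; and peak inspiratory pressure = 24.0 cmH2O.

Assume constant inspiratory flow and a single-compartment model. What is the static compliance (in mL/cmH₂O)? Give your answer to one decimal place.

66.2

Equation of motion (constant flow): PIP = Vt/C + R·V̇ + PEEP.
Vt/C = PIP − R·V̇ − PEEP = 24.0 − 11.1×1.0333 − 4 = 24.0 − 11.47 − 4 = 8.53 cmH2O.
C = Vt / 8.53 = 565 / 8.53 = 66.237 mL/cmH2O.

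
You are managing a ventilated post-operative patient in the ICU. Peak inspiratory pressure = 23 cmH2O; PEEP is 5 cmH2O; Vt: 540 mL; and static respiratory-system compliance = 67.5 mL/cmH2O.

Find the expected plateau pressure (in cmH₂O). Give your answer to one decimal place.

Pplat = PEEP + Vt / Cstat = 5 + 540 / 67.5 = 5 + 8.0 = 13.0 cmH2O.

13.0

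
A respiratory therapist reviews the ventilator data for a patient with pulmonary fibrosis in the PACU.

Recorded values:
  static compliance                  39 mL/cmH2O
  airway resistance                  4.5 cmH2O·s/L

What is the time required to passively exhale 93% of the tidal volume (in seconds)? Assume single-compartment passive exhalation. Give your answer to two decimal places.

τ = R × C = 4.5 × 39 mL/cmH2O = 4.5 × 0.039 L/cmH2O = 0.1755 s.
Exhaled fraction f = 1 − e^(−t/τ) → t = −τ·ln(1 − f) = −0.1755·ln(0.07) = 0.4667 s.

0.47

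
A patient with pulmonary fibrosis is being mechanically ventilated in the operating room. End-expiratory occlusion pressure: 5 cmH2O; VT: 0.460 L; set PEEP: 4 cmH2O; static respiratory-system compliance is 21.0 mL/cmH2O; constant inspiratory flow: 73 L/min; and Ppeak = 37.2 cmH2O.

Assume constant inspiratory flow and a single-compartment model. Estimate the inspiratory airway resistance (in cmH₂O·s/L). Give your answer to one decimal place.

Flow: 73 L/min ÷ 60 = 1.2167 L/s.
Total PEEP = 5 cmH2O (set 4 + intrinsic 1); this is the baseline alveolar pressure.
Equation of motion (constant flow): PIP = Vt/C + R·V̇ + PEEP.
R·V̇ = PIP − Vt/C − PEEP = 37.2 − 460/21.0 − 5 = 37.2 − 21.905 − 5 = 10.295 cmH2O.
R = 10.295 / 1.2167 = 8.461 cmH2O·s/L.

8.5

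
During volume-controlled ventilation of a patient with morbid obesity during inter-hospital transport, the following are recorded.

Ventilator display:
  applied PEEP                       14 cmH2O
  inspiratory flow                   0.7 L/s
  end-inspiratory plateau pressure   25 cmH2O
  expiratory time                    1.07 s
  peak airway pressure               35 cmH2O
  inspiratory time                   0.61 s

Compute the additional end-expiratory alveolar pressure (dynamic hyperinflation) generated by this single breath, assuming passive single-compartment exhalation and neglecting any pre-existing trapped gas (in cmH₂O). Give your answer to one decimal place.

1.6

Vt = flow × Ti = 0.7 L/s × 0.61 s × 1000 mL/L = 427.0 mL.
R = (PIP − Pplat)/V̇ = (35 − 25) / 0.7 = 10.0/0.7 = 14.286 cmH2O·s/L.
C = Vt/(Pplat − PEEP) = 427.0 / (25 − 14) = 427.0/11.0 = 38.818 mL/cmH2O.
τ = R × C = 14.286 × 0.03882 L/cmH2O = 0.5546 s.
Fraction remaining = e^(−Te/τ) = e^(−1.07/0.5546) = 0.1452; trapped volume = 427.0 × 0.1452 = 62.0 mL.
Additional alveolar pressure from trapping ≈ V_trapped / C = 62.0 / 38.818 = 1.597 cmH2O.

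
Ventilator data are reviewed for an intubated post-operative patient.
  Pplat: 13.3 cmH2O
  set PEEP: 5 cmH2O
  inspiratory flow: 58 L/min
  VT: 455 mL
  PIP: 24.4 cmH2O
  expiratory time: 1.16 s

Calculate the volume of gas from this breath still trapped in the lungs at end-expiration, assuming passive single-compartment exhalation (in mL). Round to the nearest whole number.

72

Flow: 58 L/min ÷ 60 = 0.9667 L/s.
R = (PIP − Pplat)/V̇ = (24.4 − 13.3) / 0.9667 = 11.1/0.9667 = 11.482 cmH2O·s/L.
C = Vt/(Pplat − PEEP) = 455.0 / (13.3 − 5) = 455.0/8.3 = 54.819 mL/cmH2O.
τ = R × C = 11.482 × 0.05482 L/cmH2O = 0.6294 s.
Fraction remaining = e^(−Te/τ) = e^(−1.16/0.6294) = 0.1583.
Trapped volume = 455.0 × 0.1583 = 72.027 mL.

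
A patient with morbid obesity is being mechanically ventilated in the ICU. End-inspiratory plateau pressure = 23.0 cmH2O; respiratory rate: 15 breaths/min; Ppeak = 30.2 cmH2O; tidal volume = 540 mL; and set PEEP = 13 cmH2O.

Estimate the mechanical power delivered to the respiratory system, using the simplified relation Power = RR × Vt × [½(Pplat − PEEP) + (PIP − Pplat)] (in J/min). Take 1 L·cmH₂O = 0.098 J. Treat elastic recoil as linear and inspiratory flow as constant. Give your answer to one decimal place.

9.7

Per-breath work = Vt × [½(Pplat−PEEP) + (PIP−Pplat)] = 0.540 × [0.5×10.0 + 7.2] = 0.540 × 12.2 = 6.588 L·cmH2O.
Power = 15 × 6.588 = 98.82 L·cmH2O/min.
× 0.098 J/(L·cmH2O) → 9.684 J/min.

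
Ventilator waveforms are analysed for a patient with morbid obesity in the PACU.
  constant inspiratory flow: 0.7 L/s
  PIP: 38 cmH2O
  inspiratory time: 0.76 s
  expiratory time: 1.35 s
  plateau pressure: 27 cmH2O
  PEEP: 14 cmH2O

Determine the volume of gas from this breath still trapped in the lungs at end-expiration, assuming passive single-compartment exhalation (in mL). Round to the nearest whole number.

65

Vt = flow × Ti = 0.7 L/s × 0.76 s × 1000 mL/L = 532.0 mL.
R = (PIP − Pplat)/V̇ = (38 − 27) / 0.7 = 11.0/0.7 = 15.714 cmH2O·s/L.
C = Vt/(Pplat − PEEP) = 532.0 / (27 − 14) = 532.0/13.0 = 40.923 mL/cmH2O.
τ = R × C = 15.714 × 0.04092 L/cmH2O = 0.643 s.
Fraction remaining = e^(−Te/τ) = e^(−1.35/0.643) = 0.1225.
Trapped volume = 532.0 × 0.1225 = 65.17 mL.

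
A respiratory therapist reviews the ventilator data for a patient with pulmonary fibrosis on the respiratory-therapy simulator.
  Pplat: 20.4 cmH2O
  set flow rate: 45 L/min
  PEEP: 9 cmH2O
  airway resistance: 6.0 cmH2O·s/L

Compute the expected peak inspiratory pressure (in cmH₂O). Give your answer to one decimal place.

24.9

Flow: 45 L/min ÷ 60 = 0.75 L/s.
PIP = Pplat + Raw × flow = 20.4 + 6.0 × 0.75 = 20.4 + 4.5 = 24.9 cmH2O.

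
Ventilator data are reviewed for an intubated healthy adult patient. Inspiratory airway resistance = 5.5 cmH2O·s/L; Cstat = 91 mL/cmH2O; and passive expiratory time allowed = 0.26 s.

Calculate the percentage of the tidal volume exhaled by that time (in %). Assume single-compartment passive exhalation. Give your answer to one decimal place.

τ = R × C = 5.5 × 91 mL/cmH2O = 5.5 × 0.091 L/cmH2O = 0.5005 s.
Passive exhalation: V(t)/V₀ = e^(−t/τ) = e^(−0.26/0.5005) = 0.5948.
Fraction exhaled = 1 − 0.5948 = 0.4052 → 40.52%.

40.5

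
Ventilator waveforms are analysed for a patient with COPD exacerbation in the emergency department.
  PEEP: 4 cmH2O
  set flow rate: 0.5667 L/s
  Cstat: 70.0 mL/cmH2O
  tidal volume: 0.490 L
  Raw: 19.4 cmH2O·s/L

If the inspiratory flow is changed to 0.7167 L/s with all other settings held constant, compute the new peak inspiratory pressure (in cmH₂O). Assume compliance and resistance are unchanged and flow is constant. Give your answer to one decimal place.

PIP = Vt/C + R·V̇ + PEEP (constant-flow equation of motion).
Only the resistive term changes: ΔPIP = R × ΔV̇ = 19.4 × (0.7167 − 0.5667) = 19.4 × 0.15 = 2.91 cmH2O.
Original PIP = 490/70.0 + 19.4×0.5667 + 4 = 21.994 cmH2O; new PIP = 21.994 + (2.91) = 24.904 cmH2O.

24.9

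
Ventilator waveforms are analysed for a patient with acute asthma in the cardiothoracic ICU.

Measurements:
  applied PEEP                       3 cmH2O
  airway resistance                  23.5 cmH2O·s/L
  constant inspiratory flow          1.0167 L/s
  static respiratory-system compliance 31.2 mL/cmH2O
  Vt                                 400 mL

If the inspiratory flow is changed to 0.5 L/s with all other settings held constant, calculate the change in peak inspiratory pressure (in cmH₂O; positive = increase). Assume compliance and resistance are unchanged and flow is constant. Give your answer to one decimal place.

-12.1

PIP = Vt/C + R·V̇ + PEEP (constant-flow equation of motion).
Only the resistive term changes: ΔPIP = R × ΔV̇ = 23.5 × (0.5 − 1.0167) = 23.5 × -0.5167 = -12.142 cmH2O.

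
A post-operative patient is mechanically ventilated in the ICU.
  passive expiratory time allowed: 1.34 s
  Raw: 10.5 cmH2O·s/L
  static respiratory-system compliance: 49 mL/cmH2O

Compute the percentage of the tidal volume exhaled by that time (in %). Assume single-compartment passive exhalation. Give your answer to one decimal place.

τ = R × C = 10.5 × 49 mL/cmH2O = 10.5 × 0.049 L/cmH2O = 0.5145 s.
Passive exhalation: V(t)/V₀ = e^(−t/τ) = e^(−1.34/0.5145) = 0.07394.
Fraction exhaled = 1 − 0.07394 = 0.9261 → 92.61%.

92.6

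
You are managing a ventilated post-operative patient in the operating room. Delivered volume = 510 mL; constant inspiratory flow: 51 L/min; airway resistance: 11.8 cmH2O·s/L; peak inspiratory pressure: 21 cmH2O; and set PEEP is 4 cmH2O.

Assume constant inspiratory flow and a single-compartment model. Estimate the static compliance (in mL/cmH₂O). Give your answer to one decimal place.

73.2

Flow: 51 L/min ÷ 60 = 0.85 L/s.
Equation of motion (constant flow): PIP = Vt/C + R·V̇ + PEEP.
Vt/C = PIP − R·V̇ − PEEP = 21 − 11.8×0.85 − 4 = 21 − 10.03 − 4 = 6.97 cmH2O.
C = Vt / 6.97 = 510 / 6.97 = 73.171 mL/cmH2O.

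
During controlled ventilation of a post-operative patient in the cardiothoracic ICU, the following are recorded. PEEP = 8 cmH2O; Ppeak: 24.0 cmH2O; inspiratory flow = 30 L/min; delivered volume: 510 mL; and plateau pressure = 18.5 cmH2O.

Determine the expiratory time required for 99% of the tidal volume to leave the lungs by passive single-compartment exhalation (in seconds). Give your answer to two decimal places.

Flow: 30 L/min ÷ 60 = 0.5 L/s.
R = (PIP − Pplat)/V̇ = (24.0 − 18.5) / 0.5 = 5.5/0.5 = 11.0 cmH2O·s/L.
C = Vt/(Pplat − PEEP) = 510.0 / (18.5 − 8) = 510.0/10.5 = 48.571 mL/cmH2O.
τ = R × C = 11.0 × 0.04857 L/cmH2O = 0.5343 s.
t = −τ·ln(1 − 0.99) = −0.5343·ln(0.01) = 2.461 s.

2.46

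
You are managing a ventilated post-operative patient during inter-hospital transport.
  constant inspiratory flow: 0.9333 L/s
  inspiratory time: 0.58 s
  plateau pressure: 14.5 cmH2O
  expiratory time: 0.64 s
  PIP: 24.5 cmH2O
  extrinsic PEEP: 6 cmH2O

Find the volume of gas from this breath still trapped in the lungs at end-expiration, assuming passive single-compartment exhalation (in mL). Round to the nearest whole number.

212

Vt = flow × Ti = 0.9333 L/s × 0.58 s × 1000 mL/L = 541.31 mL.
R = (PIP − Pplat)/V̇ = (24.5 − 14.5) / 0.9333 = 10.0/0.9333 = 10.715 cmH2O·s/L.
C = Vt/(Pplat − PEEP) = 541.31 / (14.5 − 6) = 541.31/8.5 = 63.684 mL/cmH2O.
τ = R × C = 10.715 × 0.06368 L/cmH2O = 0.6823 s.
Fraction remaining = e^(−Te/τ) = e^(−0.64/0.6823) = 0.3914.
Trapped volume = 541.31 × 0.3914 = 211.87 mL.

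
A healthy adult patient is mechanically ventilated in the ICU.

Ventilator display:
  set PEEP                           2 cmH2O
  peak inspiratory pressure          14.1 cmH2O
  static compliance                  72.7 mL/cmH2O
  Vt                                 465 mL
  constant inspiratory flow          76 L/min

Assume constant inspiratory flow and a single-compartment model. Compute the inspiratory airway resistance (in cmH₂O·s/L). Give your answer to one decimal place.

Flow: 76 L/min ÷ 60 = 1.2667 L/s.
Equation of motion (constant flow): PIP = Vt/C + R·V̇ + PEEP.
R·V̇ = PIP − Vt/C − PEEP = 14.1 − 465/72.7 − 2 = 14.1 − 6.396 − 2 = 5.704 cmH2O.
R = 5.704 / 1.2667 = 4.503 cmH2O·s/L.

4.5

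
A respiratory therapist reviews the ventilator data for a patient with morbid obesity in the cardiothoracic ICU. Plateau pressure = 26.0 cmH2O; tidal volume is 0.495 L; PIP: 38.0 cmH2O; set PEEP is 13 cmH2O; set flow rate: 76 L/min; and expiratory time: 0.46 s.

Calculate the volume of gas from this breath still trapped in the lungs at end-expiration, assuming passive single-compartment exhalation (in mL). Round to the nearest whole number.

138

Flow: 76 L/min ÷ 60 = 1.2667 L/s.
R = (PIP − Pplat)/V̇ = (38.0 − 26.0) / 1.2667 = 12.0/1.2667 = 9.473 cmH2O·s/L.
C = Vt/(Pplat − PEEP) = 495.0 / (26.0 − 13) = 495.0/13.0 = 38.077 mL/cmH2O.
τ = R × C = 9.473 × 0.03808 L/cmH2O = 0.3607 s.
Fraction remaining = e^(−Te/τ) = e^(−0.46/0.3607) = 0.2793.
Trapped volume = 495.0 × 0.2793 = 138.25 mL.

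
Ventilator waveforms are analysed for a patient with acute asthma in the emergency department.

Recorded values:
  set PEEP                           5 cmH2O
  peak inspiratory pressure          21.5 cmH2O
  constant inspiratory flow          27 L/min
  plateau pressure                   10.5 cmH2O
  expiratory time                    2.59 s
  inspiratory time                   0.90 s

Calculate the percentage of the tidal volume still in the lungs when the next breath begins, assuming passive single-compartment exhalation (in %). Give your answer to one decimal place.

23.7

Flow: 27 L/min ÷ 60 = 0.45 L/s.
Vt = flow × Ti = 0.45 L/s × 0.90 s × 1000 mL/L = 405.0 mL.
R = (PIP − Pplat)/V̇ = (21.5 − 10.5) / 0.45 = 11.0/0.45 = 24.444 cmH2O·s/L.
C = Vt/(Pplat − PEEP) = 405.0 / (10.5 − 5) = 405.0/5.5 = 73.636 mL/cmH2O.
τ = R × C = 24.444 × 0.07364 L/cmH2O = 1.8 s.
Fraction remaining at end-expiration = e^(−Te/τ) = e^(−2.59/1.8) = 0.2372 → 23.72%.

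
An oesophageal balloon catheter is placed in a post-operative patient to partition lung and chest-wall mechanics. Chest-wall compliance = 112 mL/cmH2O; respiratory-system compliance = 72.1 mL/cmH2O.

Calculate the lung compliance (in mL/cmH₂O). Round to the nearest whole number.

202

1/CL = 1/Crs − 1/Ccw.
1/CL = 1/72.1 − 1/112 = 0.004941.
CL = 202.39 mL/cmH2O.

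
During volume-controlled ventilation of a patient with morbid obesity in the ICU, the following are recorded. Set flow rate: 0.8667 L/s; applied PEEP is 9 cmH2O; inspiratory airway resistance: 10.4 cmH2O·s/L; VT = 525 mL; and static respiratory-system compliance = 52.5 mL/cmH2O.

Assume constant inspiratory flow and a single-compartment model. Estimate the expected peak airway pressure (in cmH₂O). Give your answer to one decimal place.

28.0

Equation of motion (constant flow): PIP = Vt/C + R·V̇ + PEEP.
PIP = 525/52.5 + 10.4×0.8667 + 9 = 10.0 + 9.014 + 9 = 28.014 cmH2O.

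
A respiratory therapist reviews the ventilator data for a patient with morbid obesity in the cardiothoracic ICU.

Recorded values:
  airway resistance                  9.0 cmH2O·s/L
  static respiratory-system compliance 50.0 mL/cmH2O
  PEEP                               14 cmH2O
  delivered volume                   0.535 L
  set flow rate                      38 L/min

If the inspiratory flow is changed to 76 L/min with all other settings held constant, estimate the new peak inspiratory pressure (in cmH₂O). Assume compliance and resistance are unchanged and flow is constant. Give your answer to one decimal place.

Flow: 38 L/min ÷ 60 = 0.6333 L/s.
New flow: 76 L/min ÷ 60 = 1.2667 L/s.
PIP = Vt/C + R·V̇ + PEEP (constant-flow equation of motion).
Only the resistive term changes: ΔPIP = R × ΔV̇ = 9.0 × (1.2667 − 0.6333) = 9.0 × 0.6334 = 5.701 cmH2O.
Original PIP = 535/50.0 + 9.0×0.6333 + 14 = 30.4 cmH2O; new PIP = 30.4 + (5.701) = 36.101 cmH2O.

36.1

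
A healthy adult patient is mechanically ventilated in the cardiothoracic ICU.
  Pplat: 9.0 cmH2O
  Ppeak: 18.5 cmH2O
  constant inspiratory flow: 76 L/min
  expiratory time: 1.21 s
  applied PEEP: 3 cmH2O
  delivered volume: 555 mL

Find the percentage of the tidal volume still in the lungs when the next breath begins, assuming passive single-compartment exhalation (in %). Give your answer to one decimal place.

17.5

Flow: 76 L/min ÷ 60 = 1.2667 L/s.
R = (PIP − Pplat)/V̇ = (18.5 − 9.0) / 1.2667 = 9.5/1.2667 = 7.5 cmH2O·s/L.
C = Vt/(Pplat − PEEP) = 555.0 / (9.0 − 3) = 555.0/6.0 = 92.5 mL/cmH2O.
τ = R × C = 7.5 × 0.0925 L/cmH2O = 0.6938 s.
Fraction remaining at end-expiration = e^(−Te/τ) = e^(−1.21/0.6938) = 0.1748 → 17.48%.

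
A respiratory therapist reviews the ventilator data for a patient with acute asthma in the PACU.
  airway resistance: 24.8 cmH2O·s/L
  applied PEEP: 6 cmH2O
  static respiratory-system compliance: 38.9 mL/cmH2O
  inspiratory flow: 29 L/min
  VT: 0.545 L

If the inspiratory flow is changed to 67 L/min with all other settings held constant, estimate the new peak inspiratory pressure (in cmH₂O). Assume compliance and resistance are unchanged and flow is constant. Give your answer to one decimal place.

Flow: 29 L/min ÷ 60 = 0.4833 L/s.
New flow: 67 L/min ÷ 60 = 1.1167 L/s.
PIP = Vt/C + R·V̇ + PEEP (constant-flow equation of motion).
Only the resistive term changes: ΔPIP = R × ΔV̇ = 24.8 × (1.1167 − 0.4833) = 24.8 × 0.6334 = 15.708 cmH2O.
Original PIP = 545/38.9 + 24.8×0.4833 + 6 = 31.996 cmH2O; new PIP = 31.996 + (15.708) = 47.704 cmH2O.

47.7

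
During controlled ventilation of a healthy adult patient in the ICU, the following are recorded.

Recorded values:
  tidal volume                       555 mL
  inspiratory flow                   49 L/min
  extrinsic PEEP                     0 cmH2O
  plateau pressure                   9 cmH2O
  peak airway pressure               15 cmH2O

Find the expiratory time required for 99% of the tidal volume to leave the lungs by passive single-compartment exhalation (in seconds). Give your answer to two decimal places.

2.09

Flow: 49 L/min ÷ 60 = 0.8167 L/s.
R = (PIP − Pplat)/V̇ = (15 − 9) / 0.8167 = 6.0/0.8167 = 7.347 cmH2O·s/L.
C = Vt/(Pplat − PEEP) = 555.0 / (9 − 0) = 555.0/9.0 = 61.667 mL/cmH2O.
τ = R × C = 7.347 × 0.06167 L/cmH2O = 0.4531 s.
t = −τ·ln(1 − 0.99) = −0.4531·ln(0.01) = 2.087 s.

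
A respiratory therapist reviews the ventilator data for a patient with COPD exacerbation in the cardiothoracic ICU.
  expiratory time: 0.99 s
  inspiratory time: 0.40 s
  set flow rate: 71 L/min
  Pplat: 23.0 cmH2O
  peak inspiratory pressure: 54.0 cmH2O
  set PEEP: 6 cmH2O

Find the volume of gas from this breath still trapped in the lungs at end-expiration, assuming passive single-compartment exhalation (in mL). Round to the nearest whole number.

122

Flow: 71 L/min ÷ 60 = 1.1833 L/s.
Vt = flow × Ti = 1.1833 L/s × 0.40 s × 1000 mL/L = 473.32 mL.
R = (PIP − Pplat)/V̇ = (54.0 − 23.0) / 1.1833 = 31.0/1.1833 = 26.198 cmH2O·s/L.
C = Vt/(Pplat − PEEP) = 473.32 / (23.0 − 6) = 473.32/17.0 = 27.842 mL/cmH2O.
τ = R × C = 26.198 × 0.02784 L/cmH2O = 0.7294 s.
Fraction remaining = e^(−Te/τ) = e^(−0.99/0.7294) = 0.2574.
Trapped volume = 473.32 × 0.2574 = 121.83 mL.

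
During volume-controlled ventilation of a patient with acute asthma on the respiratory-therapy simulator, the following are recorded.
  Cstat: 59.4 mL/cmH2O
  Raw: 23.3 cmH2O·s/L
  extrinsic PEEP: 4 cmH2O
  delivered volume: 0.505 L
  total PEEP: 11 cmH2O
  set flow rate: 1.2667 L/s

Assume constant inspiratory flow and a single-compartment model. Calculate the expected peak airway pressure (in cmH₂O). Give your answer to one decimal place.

Total PEEP = 11 cmH2O (set 4 + intrinsic 7); this is the baseline alveolar pressure.
Equation of motion (constant flow): PIP = Vt/C + R·V̇ + PEEP.
PIP = 505/59.4 + 23.3×1.2667 + 11 = 8.502 + 29.514 + 11 = 49.016 cmH2O.

49.0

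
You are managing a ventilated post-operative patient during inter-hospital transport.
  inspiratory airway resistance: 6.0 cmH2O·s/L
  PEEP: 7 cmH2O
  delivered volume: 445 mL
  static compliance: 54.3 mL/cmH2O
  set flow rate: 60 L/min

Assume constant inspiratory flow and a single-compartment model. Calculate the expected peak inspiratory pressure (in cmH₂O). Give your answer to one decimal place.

Flow: 60 L/min ÷ 60 = 1 L/s.
Equation of motion (constant flow): PIP = Vt/C + R·V̇ + PEEP.
PIP = 445/54.3 + 6.0×1 + 7 = 8.195 + 6.0 + 7 = 21.195 cmH2O.

21.2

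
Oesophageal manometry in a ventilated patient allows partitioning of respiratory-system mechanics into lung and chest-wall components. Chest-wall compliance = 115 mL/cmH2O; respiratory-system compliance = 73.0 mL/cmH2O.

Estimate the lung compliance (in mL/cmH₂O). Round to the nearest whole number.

200

1/CL = 1/Crs − 1/Ccw.
1/CL = 1/73.0 − 1/115 = 0.005003.
CL = 199.88 mL/cmH2O.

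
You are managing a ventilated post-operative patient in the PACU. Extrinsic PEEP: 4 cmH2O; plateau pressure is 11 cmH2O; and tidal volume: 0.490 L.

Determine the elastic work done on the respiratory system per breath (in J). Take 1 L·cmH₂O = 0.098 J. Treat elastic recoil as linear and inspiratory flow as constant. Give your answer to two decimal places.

0.17

Elastic work ≈ ½ × (Pplat − PEEP) × Vt = 0.5 × (11 − 4) × 0.490 L = 0.5 × 7.0 × 0.490 = 1.715 L·cmH2O.
× 0.098 J/(L·cmH2O) → 0.1681 J.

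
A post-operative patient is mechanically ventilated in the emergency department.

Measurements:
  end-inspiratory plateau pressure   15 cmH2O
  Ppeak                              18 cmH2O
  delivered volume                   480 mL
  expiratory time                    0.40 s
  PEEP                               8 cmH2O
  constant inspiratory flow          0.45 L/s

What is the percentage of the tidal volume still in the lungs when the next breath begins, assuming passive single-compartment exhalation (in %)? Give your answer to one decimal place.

41.7

R = (PIP − Pplat)/V̇ = (18 − 15) / 0.45 = 3.0/0.45 = 6.667 cmH2O·s/L.
C = Vt/(Pplat − PEEP) = 480.0 / (15 − 8) = 480.0/7.0 = 68.571 mL/cmH2O.
τ = R × C = 6.667 × 0.06857 L/cmH2O = 0.4572 s.
Fraction remaining at end-expiration = e^(−Te/τ) = e^(−0.40/0.4572) = 0.4169 → 41.69%.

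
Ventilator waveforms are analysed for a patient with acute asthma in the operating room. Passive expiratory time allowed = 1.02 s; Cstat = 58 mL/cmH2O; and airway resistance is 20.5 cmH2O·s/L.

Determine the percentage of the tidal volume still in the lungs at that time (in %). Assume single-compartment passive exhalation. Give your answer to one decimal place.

τ = R × C = 20.5 × 58 mL/cmH2O = 20.5 × 0.058 L/cmH2O = 1.189 s.
Passive exhalation: V(t)/V₀ = e^(−t/τ) = e^(−1.02/1.189) = 0.4241.
Fraction remaining = 0.4241 → 42.41%.

42.4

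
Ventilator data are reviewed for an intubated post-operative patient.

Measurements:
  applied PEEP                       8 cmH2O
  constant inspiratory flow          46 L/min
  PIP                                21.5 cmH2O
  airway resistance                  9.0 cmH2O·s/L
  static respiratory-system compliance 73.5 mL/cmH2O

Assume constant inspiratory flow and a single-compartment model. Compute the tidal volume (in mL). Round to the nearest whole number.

Flow: 46 L/min ÷ 60 = 0.7667 L/s.
Equation of motion (constant flow): PIP = Vt/C + R·V̇ + PEEP.
Vt/C = PIP − R·V̇ − PEEP = 21.5 − 6.9 − 8 = 6.6 cmH2O.
Vt = C × 6.6 = 73.5 × 6.6 = 485.1 mL.

485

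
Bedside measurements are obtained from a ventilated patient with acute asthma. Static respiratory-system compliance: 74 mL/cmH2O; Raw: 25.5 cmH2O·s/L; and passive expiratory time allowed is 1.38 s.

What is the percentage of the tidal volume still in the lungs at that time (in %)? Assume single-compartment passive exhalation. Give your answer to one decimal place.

48.1

τ = R × C = 25.5 × 74 mL/cmH2O = 25.5 × 0.074 L/cmH2O = 1.887 s.
Passive exhalation: V(t)/V₀ = e^(−t/τ) = e^(−1.38/1.887) = 0.4813.
Fraction remaining = 0.4813 → 48.13%.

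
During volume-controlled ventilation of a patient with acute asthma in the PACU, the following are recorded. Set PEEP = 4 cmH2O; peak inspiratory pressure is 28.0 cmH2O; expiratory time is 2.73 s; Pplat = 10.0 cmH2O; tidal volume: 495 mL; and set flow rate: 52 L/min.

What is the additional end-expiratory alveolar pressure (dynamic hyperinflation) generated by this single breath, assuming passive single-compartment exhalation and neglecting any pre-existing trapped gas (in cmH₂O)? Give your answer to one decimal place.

1.2

Flow: 52 L/min ÷ 60 = 0.8667 L/s.
R = (PIP − Pplat)/V̇ = (28.0 − 10.0) / 0.8667 = 18.0/0.8667 = 20.768 cmH2O·s/L.
C = Vt/(Pplat − PEEP) = 495.0 / (10.0 − 4) = 495.0/6.0 = 82.5 mL/cmH2O.
τ = R × C = 20.768 × 0.0825 L/cmH2O = 1.713 s.
Fraction remaining = e^(−Te/τ) = e^(−2.73/1.713) = 0.2032; trapped volume = 495.0 × 0.2032 = 100.58 mL.
Additional alveolar pressure from trapping ≈ V_trapped / C = 100.58 / 82.5 = 1.219 cmH2O.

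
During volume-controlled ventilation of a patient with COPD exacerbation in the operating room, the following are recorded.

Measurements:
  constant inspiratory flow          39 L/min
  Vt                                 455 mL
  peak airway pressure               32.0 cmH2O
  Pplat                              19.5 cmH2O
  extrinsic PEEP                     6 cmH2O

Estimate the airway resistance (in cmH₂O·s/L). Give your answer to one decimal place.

19.2

Flow: 39 L/min ÷ 60 = 0.65 L/s.
Raw = (PIP − Pplat) / flow = (32.0 − 19.5) / 0.65 = 12.5 / 0.65 = 19.231 cmH2O·s/L.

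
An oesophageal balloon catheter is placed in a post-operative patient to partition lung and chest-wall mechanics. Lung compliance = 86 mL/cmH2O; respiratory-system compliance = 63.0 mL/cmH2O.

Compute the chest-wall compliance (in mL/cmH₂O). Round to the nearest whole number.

1/Ccw = 1/Crs − 1/CL.
1/Ccw = 1/63.0 − 1/86 = 0.004245.
Ccw = 235.57 mL/cmH2O.

236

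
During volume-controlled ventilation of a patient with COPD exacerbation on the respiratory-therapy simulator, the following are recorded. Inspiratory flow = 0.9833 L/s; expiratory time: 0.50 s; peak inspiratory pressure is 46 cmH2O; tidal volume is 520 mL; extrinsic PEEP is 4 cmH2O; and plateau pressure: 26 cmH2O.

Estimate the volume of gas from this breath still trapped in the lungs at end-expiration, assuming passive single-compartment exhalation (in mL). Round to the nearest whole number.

R = (PIP − Pplat)/V̇ = (46 − 26) / 0.9833 = 20.0/0.9833 = 20.34 cmH2O·s/L.
C = Vt/(Pplat − PEEP) = 520.0 / (26 − 4) = 520.0/22.0 = 23.636 mL/cmH2O.
τ = R × C = 20.34 × 0.02364 L/cmH2O = 0.4808 s.
Fraction remaining = e^(−Te/τ) = e^(−0.50/0.4808) = 0.3535.
Trapped volume = 520.0 × 0.3535 = 183.82 mL.

184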